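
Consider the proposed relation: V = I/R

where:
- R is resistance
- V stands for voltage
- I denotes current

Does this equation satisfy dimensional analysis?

No

R (resistance) has dimensions [I^-2 L^2 M T^-3].
V (voltage) has dimensions [I^-1 L^2 M T^-3].
I (current) has dimensions [I].

Left side: [I^-1 L^2 M T^-3]
Right side: [I^3 L^-2 M^-1 T^3]

The two sides have different dimensions, so the equation is NOT dimensionally consistent.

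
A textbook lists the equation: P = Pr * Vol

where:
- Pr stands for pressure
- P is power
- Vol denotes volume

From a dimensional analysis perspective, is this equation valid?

No

Pr (pressure) has dimensions [L^-1 M T^-2].
P (power) has dimensions [L^2 M T^-3].
Vol (volume) has dimensions [L^3].

Left side: [L^2 M T^-3]
Right side: [L^2 M T^-2]

The two sides have different dimensions, so the equation is NOT dimensionally consistent.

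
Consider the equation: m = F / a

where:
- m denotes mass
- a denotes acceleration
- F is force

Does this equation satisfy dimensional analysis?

Yes

m (mass) has dimensions [M].
a (acceleration) has dimensions [L T^-2].
F (force) has dimensions [L M T^-2].

Left side: [M]
Right side: [M]

Both sides have the same dimensions, so the equation is dimensionally consistent.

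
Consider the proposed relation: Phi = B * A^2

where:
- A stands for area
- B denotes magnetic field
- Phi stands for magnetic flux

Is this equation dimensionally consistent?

No

A (area) has dimensions [L^2].
B (magnetic field) has dimensions [I^-1 M T^-2].
Phi (magnetic flux) has dimensions [I^-1 L^2 M T^-2].

Left side: [I^-1 L^2 M T^-2]
Right side: [I^-1 L^4 M T^-2]

The two sides have different dimensions, so the equation is NOT dimensionally consistent.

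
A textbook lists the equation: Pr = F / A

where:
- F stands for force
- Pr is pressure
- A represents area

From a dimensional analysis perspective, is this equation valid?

Yes

F (force) has dimensions [L M T^-2].
Pr (pressure) has dimensions [L^-1 M T^-2].
A (area) has dimensions [L^2].

Left side: [L^-1 M T^-2]
Right side: [L^-1 M T^-2]

Both sides have the same dimensions, so the equation is dimensionally consistent.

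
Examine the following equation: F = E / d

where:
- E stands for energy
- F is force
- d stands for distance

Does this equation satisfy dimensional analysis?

Yes

E (energy) has dimensions [L^2 M T^-2].
F (force) has dimensions [L M T^-2].
d (distance) has dimensions [L].

Left side: [L M T^-2]
Right side: [L M T^-2]

Both sides have the same dimensions, so the equation is dimensionally consistent.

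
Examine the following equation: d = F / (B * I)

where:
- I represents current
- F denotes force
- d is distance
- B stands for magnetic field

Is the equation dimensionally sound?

Yes

I (current) has dimensions [I].
F (force) has dimensions [L M T^-2].
d (distance) has dimensions [L].
B (magnetic field) has dimensions [I^-1 M T^-2].

Left side: [L]
Right side: [L]

Both sides have the same dimensions, so the equation is dimensionally consistent.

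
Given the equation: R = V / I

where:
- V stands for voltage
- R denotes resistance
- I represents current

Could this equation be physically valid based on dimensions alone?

Yes

V (voltage) has dimensions [I^-1 L^2 M T^-3].
R (resistance) has dimensions [I^-2 L^2 M T^-3].
I (current) has dimensions [I].

Left side: [I^-2 L^2 M T^-3]
Right side: [I^-2 L^2 M T^-3]

Both sides have the same dimensions, so the equation is dimensionally consistent.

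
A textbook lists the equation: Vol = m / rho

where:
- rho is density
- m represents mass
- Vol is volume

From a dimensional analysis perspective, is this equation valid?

Yes

rho (density) has dimensions [L^-3 M].
m (mass) has dimensions [M].
Vol (volume) has dimensions [L^3].

Left side: [L^3]
Right side: [L^3]

Both sides have the same dimensions, so the equation is dimensionally consistent.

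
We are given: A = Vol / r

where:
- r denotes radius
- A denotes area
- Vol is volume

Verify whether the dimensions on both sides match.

Yes

r (radius) has dimensions [L].
A (area) has dimensions [L^2].
Vol (volume) has dimensions [L^3].

Left side: [L^2]
Right side: [L^2]

Both sides have the same dimensions, so the equation is dimensionally consistent.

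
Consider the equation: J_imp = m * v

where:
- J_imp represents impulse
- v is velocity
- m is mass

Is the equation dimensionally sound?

Yes

J_imp (impulse) has dimensions [L M T^-1].
v (velocity) has dimensions [L T^-1].
m (mass) has dimensions [M].

Left side: [L M T^-1]
Right side: [L M T^-1]

Both sides have the same dimensions, so the equation is dimensionally consistent.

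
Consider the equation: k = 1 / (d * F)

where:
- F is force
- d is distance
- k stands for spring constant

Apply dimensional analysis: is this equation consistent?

No

F (force) has dimensions [L M T^-2].
d (distance) has dimensions [L].
k (spring constant) has dimensions [M T^-2].

Left side: [M T^-2]
Right side: [L^-2 M^-1 T^2]

The two sides have different dimensions, so the equation is NOT dimensionally consistent.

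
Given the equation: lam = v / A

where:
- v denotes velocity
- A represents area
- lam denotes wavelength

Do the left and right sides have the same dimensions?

No

v (velocity) has dimensions [L T^-1].
A (area) has dimensions [L^2].
lam (wavelength) has dimensions [L].

Left side: [L]
Right side: [L^-1 T^-1]

The two sides have different dimensions, so the equation is NOT dimensionally consistent.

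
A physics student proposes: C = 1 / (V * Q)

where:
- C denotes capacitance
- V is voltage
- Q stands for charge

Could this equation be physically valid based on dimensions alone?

No

C (capacitance) has dimensions [I^2 L^-2 M^-1 T^4].
V (voltage) has dimensions [I^-1 L^2 M T^-3].
Q (charge) has dimensions [I T].

Left side: [I^2 L^-2 M^-1 T^4]
Right side: [L^-2 M^-1 T^2]

The two sides have different dimensions, so the equation is NOT dimensionally consistent.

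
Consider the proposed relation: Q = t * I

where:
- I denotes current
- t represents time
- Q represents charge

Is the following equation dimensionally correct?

Yes

I (current) has dimensions [I].
t (time) has dimensions [T].
Q (charge) has dimensions [I T].

Left side: [I T]
Right side: [I T]

Both sides have the same dimensions, so the equation is dimensionally consistent.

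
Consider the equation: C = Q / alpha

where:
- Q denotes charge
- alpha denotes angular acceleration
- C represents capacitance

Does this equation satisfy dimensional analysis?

No

Q (charge) has dimensions [I T].
alpha (angular acceleration) has dimensions [T^-2].
C (capacitance) has dimensions [I^2 L^-2 M^-1 T^4].

Left side: [I^2 L^-2 M^-1 T^4]
Right side: [I T^3]

The two sides have different dimensions, so the equation is NOT dimensionally consistent.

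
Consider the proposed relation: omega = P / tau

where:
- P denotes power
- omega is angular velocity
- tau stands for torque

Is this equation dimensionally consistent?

Yes

P (power) has dimensions [L^2 M T^-3].
omega (angular velocity) has dimensions [T^-1].
tau (torque) has dimensions [L^2 M T^-2].

Left side: [T^-1]
Right side: [T^-1]

Both sides have the same dimensions, so the equation is dimensionally consistent.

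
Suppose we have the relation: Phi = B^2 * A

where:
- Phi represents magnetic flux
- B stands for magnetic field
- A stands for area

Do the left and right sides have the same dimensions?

No

Phi (magnetic flux) has dimensions [I^-1 L^2 M T^-2].
B (magnetic field) has dimensions [I^-1 M T^-2].
A (area) has dimensions [L^2].

Left side: [I^-1 L^2 M T^-2]
Right side: [I^-2 L^2 M^2 T^-4]

The two sides have different dimensions, so the equation is NOT dimensionally consistent.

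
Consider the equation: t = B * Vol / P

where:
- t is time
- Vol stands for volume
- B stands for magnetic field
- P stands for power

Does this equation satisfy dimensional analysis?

No

t (time) has dimensions [T].
Vol (volume) has dimensions [L^3].
B (magnetic field) has dimensions [I^-1 M T^-2].
P (power) has dimensions [L^2 M T^-3].

Left side: [T]
Right side: [I^-1 L T]

The two sides have different dimensions, so the equation is NOT dimensionally consistent.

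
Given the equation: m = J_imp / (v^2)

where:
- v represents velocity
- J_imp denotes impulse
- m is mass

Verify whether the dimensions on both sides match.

No

v (velocity) has dimensions [L T^-1].
J_imp (impulse) has dimensions [L M T^-1].
m (mass) has dimensions [M].

Left side: [M]
Right side: [L^-1 M T]

The two sides have different dimensions, so the equation is NOT dimensionally consistent.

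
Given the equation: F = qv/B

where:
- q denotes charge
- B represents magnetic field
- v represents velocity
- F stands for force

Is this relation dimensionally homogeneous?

No

q (charge) has dimensions [I T].
B (magnetic field) has dimensions [I^-1 M T^-2].
v (velocity) has dimensions [L T^-1].
F (force) has dimensions [L M T^-2].

Left side: [L M T^-2]
Right side: [I^2 L M^-1 T^2]

The two sides have different dimensions, so the equation is NOT dimensionally consistent.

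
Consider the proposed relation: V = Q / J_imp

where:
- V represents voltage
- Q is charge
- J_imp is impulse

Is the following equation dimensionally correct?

No

V (voltage) has dimensions [I^-1 L^2 M T^-3].
Q (charge) has dimensions [I T].
J_imp (impulse) has dimensions [L M T^-1].

Left side: [I^-1 L^2 M T^-3]
Right side: [I L^-1 M^-1 T^2]

The two sides have different dimensions, so the equation is NOT dimensionally consistent.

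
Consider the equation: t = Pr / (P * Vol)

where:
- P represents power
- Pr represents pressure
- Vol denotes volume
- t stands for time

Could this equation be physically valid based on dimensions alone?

No

P (power) has dimensions [L^2 M T^-3].
Pr (pressure) has dimensions [L^-1 M T^-2].
Vol (volume) has dimensions [L^3].
t (time) has dimensions [T].

Left side: [T]
Right side: [L^-6 T]

The two sides have different dimensions, so the equation is NOT dimensionally consistent.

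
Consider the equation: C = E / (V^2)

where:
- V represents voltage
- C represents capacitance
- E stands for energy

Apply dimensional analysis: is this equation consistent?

Yes

V (voltage) has dimensions [I^-1 L^2 M T^-3].
C (capacitance) has dimensions [I^2 L^-2 M^-1 T^4].
E (energy) has dimensions [L^2 M T^-2].

Left side: [I^2 L^-2 M^-1 T^4]
Right side: [I^2 L^-2 M^-1 T^4]

Both sides have the same dimensions, so the equation is dimensionally consistent.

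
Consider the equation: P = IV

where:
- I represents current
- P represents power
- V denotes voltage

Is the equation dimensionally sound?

Yes

I (current) has dimensions [I].
P (power) has dimensions [L^2 M T^-3].
V (voltage) has dimensions [I^-1 L^2 M T^-3].

Left side: [L^2 M T^-3]
Right side: [L^2 M T^-3]

Both sides have the same dimensions, so the equation is dimensionally consistent.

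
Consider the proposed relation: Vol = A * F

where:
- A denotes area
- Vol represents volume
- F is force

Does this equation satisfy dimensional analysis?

No

A (area) has dimensions [L^2].
Vol (volume) has dimensions [L^3].
F (force) has dimensions [L M T^-2].

Left side: [L^3]
Right side: [L^3 M T^-2]

The two sides have different dimensions, so the equation is NOT dimensionally consistent.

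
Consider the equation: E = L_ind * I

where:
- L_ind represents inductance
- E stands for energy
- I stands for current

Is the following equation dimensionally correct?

No

L_ind (inductance) has dimensions [I^-2 L^2 M T^-2].
E (energy) has dimensions [L^2 M T^-2].
I (current) has dimensions [I].

Left side: [L^2 M T^-2]
Right side: [I^-1 L^2 M T^-2]

The two sides have different dimensions, so the equation is NOT dimensionally consistent.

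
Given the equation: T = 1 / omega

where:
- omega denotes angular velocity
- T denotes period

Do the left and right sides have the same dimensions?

Yes

omega (angular velocity) has dimensions [T^-1].
T (period) has dimensions [T].

Left side: [T]
Right side: [T]

Both sides have the same dimensions, so the equation is dimensionally consistent.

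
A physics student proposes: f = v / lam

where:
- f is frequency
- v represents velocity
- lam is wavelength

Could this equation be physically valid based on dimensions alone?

Yes

f (frequency) has dimensions [T^-1].
v (velocity) has dimensions [L T^-1].
lam (wavelength) has dimensions [L].

Left side: [T^-1]
Right side: [T^-1]

Both sides have the same dimensions, so the equation is dimensionally consistent.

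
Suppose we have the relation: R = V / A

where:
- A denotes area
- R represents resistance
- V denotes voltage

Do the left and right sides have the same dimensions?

No

A (area) has dimensions [L^2].
R (resistance) has dimensions [I^-2 L^2 M T^-3].
V (voltage) has dimensions [I^-1 L^2 M T^-3].

Left side: [I^-2 L^2 M T^-3]
Right side: [I^-1 M T^-3]

The two sides have different dimensions, so the equation is NOT dimensionally consistent.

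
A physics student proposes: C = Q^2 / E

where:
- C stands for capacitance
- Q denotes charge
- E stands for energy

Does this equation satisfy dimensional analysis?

Yes

C (capacitance) has dimensions [I^2 L^-2 M^-1 T^4].
Q (charge) has dimensions [I T].
E (energy) has dimensions [L^2 M T^-2].

Left side: [I^2 L^-2 M^-1 T^4]
Right side: [I^2 L^-2 M^-1 T^4]

Both sides have the same dimensions, so the equation is dimensionally consistent.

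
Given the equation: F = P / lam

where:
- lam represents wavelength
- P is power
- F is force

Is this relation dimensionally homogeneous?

No

lam (wavelength) has dimensions [L].
P (power) has dimensions [L^2 M T^-3].
F (force) has dimensions [L M T^-2].

Left side: [L M T^-2]
Right side: [L M T^-3]

The two sides have different dimensions, so the equation is NOT dimensionally consistent.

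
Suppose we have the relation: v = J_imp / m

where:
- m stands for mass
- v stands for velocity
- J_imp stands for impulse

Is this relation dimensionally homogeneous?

Yes

m (mass) has dimensions [M].
v (velocity) has dimensions [L T^-1].
J_imp (impulse) has dimensions [L M T^-1].

Left side: [L T^-1]
Right side: [L T^-1]

Both sides have the same dimensions, so the equation is dimensionally consistent.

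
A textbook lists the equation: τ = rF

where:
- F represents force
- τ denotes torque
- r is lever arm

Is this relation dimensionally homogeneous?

Yes

F (force) has dimensions [L M T^-2].
τ (torque) has dimensions [L^2 M T^-2].
r (lever arm) has dimensions [L].

Left side: [L^2 M T^-2]
Right side: [L^2 M T^-2]

Both sides have the same dimensions, so the equation is dimensionally consistent.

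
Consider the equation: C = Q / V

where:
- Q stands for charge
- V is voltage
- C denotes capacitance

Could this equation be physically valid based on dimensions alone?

Yes

Q (charge) has dimensions [I T].
V (voltage) has dimensions [I^-1 L^2 M T^-3].
C (capacitance) has dimensions [I^2 L^-2 M^-1 T^4].

Left side: [I^2 L^-2 M^-1 T^4]
Right side: [I^2 L^-2 M^-1 T^4]

Both sides have the same dimensions, so the equation is dimensionally consistent.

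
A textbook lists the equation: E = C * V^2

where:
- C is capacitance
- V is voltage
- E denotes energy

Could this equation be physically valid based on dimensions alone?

Yes

C (capacitance) has dimensions [I^2 L^-2 M^-1 T^4].
V (voltage) has dimensions [I^-1 L^2 M T^-3].
E (energy) has dimensions [L^2 M T^-2].

Left side: [L^2 M T^-2]
Right side: [L^2 M T^-2]

Both sides have the same dimensions, so the equation is dimensionally consistent.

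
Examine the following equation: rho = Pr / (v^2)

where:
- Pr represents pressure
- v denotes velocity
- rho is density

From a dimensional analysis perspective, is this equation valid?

Yes

Pr (pressure) has dimensions [L^-1 M T^-2].
v (velocity) has dimensions [L T^-1].
rho (density) has dimensions [L^-3 M].

Left side: [L^-3 M]
Right side: [L^-3 M]

Both sides have the same dimensions, so the equation is dimensionally consistent.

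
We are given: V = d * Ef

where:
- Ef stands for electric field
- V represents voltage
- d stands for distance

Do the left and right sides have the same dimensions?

Yes

Ef (electric field) has dimensions [I^-1 L M T^-3].
V (voltage) has dimensions [I^-1 L^2 M T^-3].
d (distance) has dimensions [L].

Left side: [I^-1 L^2 M T^-3]
Right side: [I^-1 L^2 M T^-3]

Both sides have the same dimensions, so the equation is dimensionally consistent.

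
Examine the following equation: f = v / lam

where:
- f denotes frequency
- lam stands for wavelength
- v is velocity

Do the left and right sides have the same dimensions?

Yes

f (frequency) has dimensions [T^-1].
lam (wavelength) has dimensions [L].
v (velocity) has dimensions [L T^-1].

Left side: [T^-1]
Right side: [T^-1]

Both sides have the same dimensions, so the equation is dimensionally consistent.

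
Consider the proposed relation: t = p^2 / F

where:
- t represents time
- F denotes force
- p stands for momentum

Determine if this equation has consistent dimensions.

No

t (time) has dimensions [T].
F (force) has dimensions [L M T^-2].
p (momentum) has dimensions [L M T^-1].

Left side: [T]
Right side: [L M]

The two sides have different dimensions, so the equation is NOT dimensionally consistent.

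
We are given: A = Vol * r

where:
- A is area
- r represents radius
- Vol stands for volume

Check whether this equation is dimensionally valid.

No

A (area) has dimensions [L^2].
r (radius) has dimensions [L].
Vol (volume) has dimensions [L^3].

Left side: [L^2]
Right side: [L^4]

The two sides have different dimensions, so the equation is NOT dimensionally consistent.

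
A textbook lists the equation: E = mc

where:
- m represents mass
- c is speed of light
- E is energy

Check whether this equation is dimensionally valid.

No

m (mass) has dimensions [M].
c (speed of light) has dimensions [L T^-1].
E (energy) has dimensions [L^2 M T^-2].

Left side: [L^2 M T^-2]
Right side: [L M T^-1]

The two sides have different dimensions, so the equation is NOT dimensionally consistent.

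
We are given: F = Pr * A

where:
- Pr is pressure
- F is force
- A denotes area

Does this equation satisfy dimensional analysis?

Yes

Pr (pressure) has dimensions [L^-1 M T^-2].
F (force) has dimensions [L M T^-2].
A (area) has dimensions [L^2].

Left side: [L M T^-2]
Right side: [L M T^-2]

Both sides have the same dimensions, so the equation is dimensionally consistent.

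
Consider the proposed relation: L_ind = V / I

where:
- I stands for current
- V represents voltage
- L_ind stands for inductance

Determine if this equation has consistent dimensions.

No

I (current) has dimensions [I].
V (voltage) has dimensions [I^-1 L^2 M T^-3].
L_ind (inductance) has dimensions [I^-2 L^2 M T^-2].

Left side: [I^-2 L^2 M T^-2]
Right side: [I^-2 L^2 M T^-3]

The two sides have different dimensions, so the equation is NOT dimensionally consistent.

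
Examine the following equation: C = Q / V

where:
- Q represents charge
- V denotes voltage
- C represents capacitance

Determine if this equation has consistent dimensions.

Yes

Q (charge) has dimensions [I T].
V (voltage) has dimensions [I^-1 L^2 M T^-3].
C (capacitance) has dimensions [I^2 L^-2 M^-1 T^4].

Left side: [I^2 L^-2 M^-1 T^4]
Right side: [I^2 L^-2 M^-1 T^4]

Both sides have the same dimensions, so the equation is dimensionally consistent.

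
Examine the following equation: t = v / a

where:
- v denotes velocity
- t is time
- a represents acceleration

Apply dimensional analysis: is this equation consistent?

Yes

v (velocity) has dimensions [L T^-1].
t (time) has dimensions [T].
a (acceleration) has dimensions [L T^-2].

Left side: [T]
Right side: [T]

Both sides have the same dimensions, so the equation is dimensionally consistent.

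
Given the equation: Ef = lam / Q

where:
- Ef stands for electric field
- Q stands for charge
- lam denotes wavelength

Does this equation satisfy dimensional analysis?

No

Ef (electric field) has dimensions [I^-1 L M T^-3].
Q (charge) has dimensions [I T].
lam (wavelength) has dimensions [L].

Left side: [I^-1 L M T^-3]
Right side: [I^-1 L T^-1]

The two sides have different dimensions, so the equation is NOT dimensionally consistent.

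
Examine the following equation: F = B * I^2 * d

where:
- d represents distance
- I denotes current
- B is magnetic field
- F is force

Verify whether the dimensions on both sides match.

No

d (distance) has dimensions [L].
I (current) has dimensions [I].
B (magnetic field) has dimensions [I^-1 M T^-2].
F (force) has dimensions [L M T^-2].

Left side: [L M T^-2]
Right side: [I L M T^-2]

The two sides have different dimensions, so the equation is NOT dimensionally consistent.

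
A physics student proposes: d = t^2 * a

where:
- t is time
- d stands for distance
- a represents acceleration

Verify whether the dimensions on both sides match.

Yes

t (time) has dimensions [T].
d (distance) has dimensions [L].
a (acceleration) has dimensions [L T^-2].

Left side: [L]
Right side: [L]

Both sides have the same dimensions, so the equation is dimensionally consistent.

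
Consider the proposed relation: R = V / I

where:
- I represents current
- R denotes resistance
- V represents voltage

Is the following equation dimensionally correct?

Yes

I (current) has dimensions [I].
R (resistance) has dimensions [I^-2 L^2 M T^-3].
V (voltage) has dimensions [I^-1 L^2 M T^-3].

Left side: [I^-2 L^2 M T^-3]
Right side: [I^-2 L^2 M T^-3]

Both sides have the same dimensions, so the equation is dimensionally consistent.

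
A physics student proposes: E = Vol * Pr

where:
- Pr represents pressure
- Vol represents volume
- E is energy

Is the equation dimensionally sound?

Yes

Pr (pressure) has dimensions [L^-1 M T^-2].
Vol (volume) has dimensions [L^3].
E (energy) has dimensions [L^2 M T^-2].

Left side: [L^2 M T^-2]
Right side: [L^2 M T^-2]

Both sides have the same dimensions, so the equation is dimensionally consistent.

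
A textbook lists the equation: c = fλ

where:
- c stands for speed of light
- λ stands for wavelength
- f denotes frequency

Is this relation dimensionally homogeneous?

Yes

c (speed of light) has dimensions [L T^-1].
λ (wavelength) has dimensions [L].
f (frequency) has dimensions [T^-1].

Left side: [L T^-1]
Right side: [L T^-1]

Both sides have the same dimensions, so the equation is dimensionally consistent.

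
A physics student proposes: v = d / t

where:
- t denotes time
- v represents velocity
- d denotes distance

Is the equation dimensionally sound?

Yes

t (time) has dimensions [T].
v (velocity) has dimensions [L T^-1].
d (distance) has dimensions [L].

Left side: [L T^-1]
Right side: [L T^-1]

Both sides have the same dimensions, so the equation is dimensionally consistent.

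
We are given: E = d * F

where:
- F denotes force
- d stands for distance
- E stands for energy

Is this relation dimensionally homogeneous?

Yes

F (force) has dimensions [L M T^-2].
d (distance) has dimensions [L].
E (energy) has dimensions [L^2 M T^-2].

Left side: [L^2 M T^-2]
Right side: [L^2 M T^-2]

Both sides have the same dimensions, so the equation is dimensionally consistent.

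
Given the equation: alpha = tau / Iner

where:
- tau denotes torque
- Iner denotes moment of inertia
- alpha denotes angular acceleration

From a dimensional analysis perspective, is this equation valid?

Yes

tau (torque) has dimensions [L^2 M T^-2].
Iner (moment of inertia) has dimensions [L^2 M].
alpha (angular acceleration) has dimensions [T^-2].

Left side: [T^-2]
Right side: [T^-2]

Both sides have the same dimensions, so the equation is dimensionally consistent.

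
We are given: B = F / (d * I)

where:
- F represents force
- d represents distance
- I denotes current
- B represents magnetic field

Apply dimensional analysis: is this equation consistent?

Yes

F (force) has dimensions [L M T^-2].
d (distance) has dimensions [L].
I (current) has dimensions [I].
B (magnetic field) has dimensions [I^-1 M T^-2].

Left side: [I^-1 M T^-2]
Right side: [I^-1 M T^-2]

Both sides have the same dimensions, so the equation is dimensionally consistent.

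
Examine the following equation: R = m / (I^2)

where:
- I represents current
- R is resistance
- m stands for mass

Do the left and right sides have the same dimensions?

No

I (current) has dimensions [I].
R (resistance) has dimensions [I^-2 L^2 M T^-3].
m (mass) has dimensions [M].

Left side: [I^-2 L^2 M T^-3]
Right side: [I^-2 M]

The two sides have different dimensions, so the equation is NOT dimensionally consistent.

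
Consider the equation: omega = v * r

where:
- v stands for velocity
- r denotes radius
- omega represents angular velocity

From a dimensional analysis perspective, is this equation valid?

No

v (velocity) has dimensions [L T^-1].
r (radius) has dimensions [L].
omega (angular velocity) has dimensions [T^-1].

Left side: [T^-1]
Right side: [L^2 T^-1]

The two sides have different dimensions, so the equation is NOT dimensionally consistent.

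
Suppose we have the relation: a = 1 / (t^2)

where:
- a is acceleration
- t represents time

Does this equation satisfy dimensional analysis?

No

a (acceleration) has dimensions [L T^-2].
t (time) has dimensions [T].

Left side: [L T^-2]
Right side: [T^-2]

The two sides have different dimensions, so the equation is NOT dimensionally consistent.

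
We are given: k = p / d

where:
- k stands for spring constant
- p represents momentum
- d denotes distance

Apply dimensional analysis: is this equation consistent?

No

k (spring constant) has dimensions [M T^-2].
p (momentum) has dimensions [L M T^-1].
d (distance) has dimensions [L].

Left side: [M T^-2]
Right side: [M T^-1]

The two sides have different dimensions, so the equation is NOT dimensionally consistent.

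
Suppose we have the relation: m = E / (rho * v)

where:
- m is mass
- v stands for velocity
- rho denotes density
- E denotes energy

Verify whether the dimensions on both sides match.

No

m (mass) has dimensions [M].
v (velocity) has dimensions [L T^-1].
rho (density) has dimensions [L^-3 M].
E (energy) has dimensions [L^2 M T^-2].

Left side: [M]
Right side: [L^4 T^-1]

The two sides have different dimensions, so the equation is NOT dimensionally consistent.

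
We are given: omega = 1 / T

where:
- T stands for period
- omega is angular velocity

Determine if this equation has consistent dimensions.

Yes

T (period) has dimensions [T].
omega (angular velocity) has dimensions [T^-1].

Left side: [T^-1]
Right side: [T^-1]

Both sides have the same dimensions, so the equation is dimensionally consistent.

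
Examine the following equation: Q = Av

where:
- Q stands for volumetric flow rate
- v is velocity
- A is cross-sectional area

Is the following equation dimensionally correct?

Yes

Q (volumetric flow rate) has dimensions [L^3 T^-1].
v (velocity) has dimensions [L T^-1].
A (cross-sectional area) has dimensions [L^2].

Left side: [L^3 T^-1]
Right side: [L^3 T^-1]

Both sides have the same dimensions, so the equation is dimensionally consistent.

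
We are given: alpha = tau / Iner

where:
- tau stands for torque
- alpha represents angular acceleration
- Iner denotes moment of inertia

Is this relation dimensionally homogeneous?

Yes

tau (torque) has dimensions [L^2 M T^-2].
alpha (angular acceleration) has dimensions [T^-2].
Iner (moment of inertia) has dimensions [L^2 M].

Left side: [T^-2]
Right side: [T^-2]

Both sides have the same dimensions, so the equation is dimensionally consistent.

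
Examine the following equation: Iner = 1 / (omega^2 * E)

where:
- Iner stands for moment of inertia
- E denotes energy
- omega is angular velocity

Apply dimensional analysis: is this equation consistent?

No

Iner (moment of inertia) has dimensions [L^2 M].
E (energy) has dimensions [L^2 M T^-2].
omega (angular velocity) has dimensions [T^-1].

Left side: [L^2 M]
Right side: [L^-2 M^-1 T^4]

The two sides have different dimensions, so the equation is NOT dimensionally consistent.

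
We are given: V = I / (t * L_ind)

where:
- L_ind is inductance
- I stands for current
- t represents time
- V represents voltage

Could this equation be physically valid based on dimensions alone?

No

L_ind (inductance) has dimensions [I^-2 L^2 M T^-2].
I (current) has dimensions [I].
t (time) has dimensions [T].
V (voltage) has dimensions [I^-1 L^2 M T^-3].

Left side: [I^-1 L^2 M T^-3]
Right side: [I^3 L^-2 M^-1 T]

The two sides have different dimensions, so the equation is NOT dimensionally consistent.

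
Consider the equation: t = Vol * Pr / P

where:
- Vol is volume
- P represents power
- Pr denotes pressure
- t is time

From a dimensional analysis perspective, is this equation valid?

Yes

Vol (volume) has dimensions [L^3].
P (power) has dimensions [L^2 M T^-3].
Pr (pressure) has dimensions [L^-1 M T^-2].
t (time) has dimensions [T].

Left side: [T]
Right side: [T]

Both sides have the same dimensions, so the equation is dimensionally consistent.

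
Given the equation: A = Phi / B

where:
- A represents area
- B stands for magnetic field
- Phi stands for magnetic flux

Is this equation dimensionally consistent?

Yes

A (area) has dimensions [L^2].
B (magnetic field) has dimensions [I^-1 M T^-2].
Phi (magnetic flux) has dimensions [I^-1 L^2 M T^-2].

Left side: [L^2]
Right side: [L^2]

Both sides have the same dimensions, so the equation is dimensionally consistent.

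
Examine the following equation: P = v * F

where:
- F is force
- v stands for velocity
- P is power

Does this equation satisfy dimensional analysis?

Yes

F (force) has dimensions [L M T^-2].
v (velocity) has dimensions [L T^-1].
P (power) has dimensions [L^2 M T^-3].

Left side: [L^2 M T^-3]
Right side: [L^2 M T^-3]

Both sides have the same dimensions, so the equation is dimensionally consistent.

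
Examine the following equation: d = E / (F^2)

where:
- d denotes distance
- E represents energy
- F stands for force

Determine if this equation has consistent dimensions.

No

d (distance) has dimensions [L].
E (energy) has dimensions [L^2 M T^-2].
F (force) has dimensions [L M T^-2].

Left side: [L]
Right side: [M^-1 T^2]

The two sides have different dimensions, so the equation is NOT dimensionally consistent.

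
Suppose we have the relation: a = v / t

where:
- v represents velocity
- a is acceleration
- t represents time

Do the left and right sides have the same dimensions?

Yes

v (velocity) has dimensions [L T^-1].
a (acceleration) has dimensions [L T^-2].
t (time) has dimensions [T].

Left side: [L T^-2]
Right side: [L T^-2]

Both sides have the same dimensions, so the equation is dimensionally consistent.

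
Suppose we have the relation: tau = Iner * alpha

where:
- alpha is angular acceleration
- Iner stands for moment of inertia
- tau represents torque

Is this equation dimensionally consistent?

Yes

alpha (angular acceleration) has dimensions [T^-2].
Iner (moment of inertia) has dimensions [L^2 M].
tau (torque) has dimensions [L^2 M T^-2].

Left side: [L^2 M T^-2]
Right side: [L^2 M T^-2]

Both sides have the same dimensions, so the equation is dimensionally consistent.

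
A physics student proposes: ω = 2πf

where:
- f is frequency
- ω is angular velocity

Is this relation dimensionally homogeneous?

Yes

f (frequency) has dimensions [T^-1].
ω (angular velocity) has dimensions [T^-1].

Left side: [T^-1]
Right side: [T^-1]

Both sides have the same dimensions, so the equation is dimensionally consistent.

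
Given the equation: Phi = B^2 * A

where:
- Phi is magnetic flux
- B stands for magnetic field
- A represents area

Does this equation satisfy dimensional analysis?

No

Phi (magnetic flux) has dimensions [I^-1 L^2 M T^-2].
B (magnetic field) has dimensions [I^-1 M T^-2].
A (area) has dimensions [L^2].

Left side: [I^-1 L^2 M T^-2]
Right side: [I^-2 L^2 M^2 T^-4]

The two sides have different dimensions, so the equation is NOT dimensionally consistent.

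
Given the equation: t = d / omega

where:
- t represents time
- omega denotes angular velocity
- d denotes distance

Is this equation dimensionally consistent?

No

t (time) has dimensions [T].
omega (angular velocity) has dimensions [T^-1].
d (distance) has dimensions [L].

Left side: [T]
Right side: [L T]

The two sides have different dimensions, so the equation is NOT dimensionally consistent.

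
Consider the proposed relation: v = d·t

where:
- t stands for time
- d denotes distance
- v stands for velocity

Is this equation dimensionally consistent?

No

t (time) has dimensions [T].
d (distance) has dimensions [L].
v (velocity) has dimensions [L T^-1].

Left side: [L T^-1]
Right side: [L T]

The two sides have different dimensions, so the equation is NOT dimensionally consistent.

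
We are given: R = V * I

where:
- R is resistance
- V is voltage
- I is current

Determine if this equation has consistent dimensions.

No

R (resistance) has dimensions [I^-2 L^2 M T^-3].
V (voltage) has dimensions [I^-1 L^2 M T^-3].
I (current) has dimensions [I].

Left side: [I^-2 L^2 M T^-3]
Right side: [L^2 M T^-3]

The two sides have different dimensions, so the equation is NOT dimensionally consistent.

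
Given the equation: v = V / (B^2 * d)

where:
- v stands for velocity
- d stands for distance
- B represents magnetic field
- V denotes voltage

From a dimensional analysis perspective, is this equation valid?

No

v (velocity) has dimensions [L T^-1].
d (distance) has dimensions [L].
B (magnetic field) has dimensions [I^-1 M T^-2].
V (voltage) has dimensions [I^-1 L^2 M T^-3].

Left side: [L T^-1]
Right side: [I L M^-1 T]

The two sides have different dimensions, so the equation is NOT dimensionally consistent.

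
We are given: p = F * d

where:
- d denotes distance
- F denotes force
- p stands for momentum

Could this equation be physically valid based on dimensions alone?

No

d (distance) has dimensions [L].
F (force) has dimensions [L M T^-2].
p (momentum) has dimensions [L M T^-1].

Left side: [L M T^-1]
Right side: [L^2 M T^-2]

The two sides have different dimensions, so the equation is NOT dimensionally consistent.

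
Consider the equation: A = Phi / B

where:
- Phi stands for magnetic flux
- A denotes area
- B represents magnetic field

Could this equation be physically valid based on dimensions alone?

Yes

Phi (magnetic flux) has dimensions [I^-1 L^2 M T^-2].
A (area) has dimensions [L^2].
B (magnetic field) has dimensions [I^-1 M T^-2].

Left side: [L^2]
Right side: [L^2]

Both sides have the same dimensions, so the equation is dimensionally consistent.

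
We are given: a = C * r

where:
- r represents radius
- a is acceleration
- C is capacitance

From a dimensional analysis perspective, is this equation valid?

No

r (radius) has dimensions [L].
a (acceleration) has dimensions [L T^-2].
C (capacitance) has dimensions [I^2 L^-2 M^-1 T^4].

Left side: [L T^-2]
Right side: [I^2 L^-1 M^-1 T^4]

The two sides have different dimensions, so the equation is NOT dimensionally consistent.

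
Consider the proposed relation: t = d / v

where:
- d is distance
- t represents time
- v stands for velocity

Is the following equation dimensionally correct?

Yes

d (distance) has dimensions [L].
t (time) has dimensions [T].
v (velocity) has dimensions [L T^-1].

Left side: [T]
Right side: [T]

Both sides have the same dimensions, so the equation is dimensionally consistent.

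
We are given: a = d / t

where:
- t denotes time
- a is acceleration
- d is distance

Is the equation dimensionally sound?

No

t (time) has dimensions [T].
a (acceleration) has dimensions [L T^-2].
d (distance) has dimensions [L].

Left side: [L T^-2]
Right side: [L T^-1]

The two sides have different dimensions, so the equation is NOT dimensionally consistent.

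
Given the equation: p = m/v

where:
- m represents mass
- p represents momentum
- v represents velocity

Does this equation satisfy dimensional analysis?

No

m (mass) has dimensions [M].
p (momentum) has dimensions [L M T^-1].
v (velocity) has dimensions [L T^-1].

Left side: [L M T^-1]
Right side: [L^-1 M T]

The two sides have different dimensions, so the equation is NOT dimensionally consistent.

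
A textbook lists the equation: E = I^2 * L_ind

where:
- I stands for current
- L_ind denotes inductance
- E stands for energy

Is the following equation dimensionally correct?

Yes

I (current) has dimensions [I].
L_ind (inductance) has dimensions [I^-2 L^2 M T^-2].
E (energy) has dimensions [L^2 M T^-2].

Left side: [L^2 M T^-2]
Right side: [L^2 M T^-2]

Both sides have the same dimensions, so the equation is dimensionally consistent.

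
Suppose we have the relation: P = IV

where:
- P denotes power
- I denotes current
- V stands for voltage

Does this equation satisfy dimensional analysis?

Yes

P (power) has dimensions [L^2 M T^-3].
I (current) has dimensions [I].
V (voltage) has dimensions [I^-1 L^2 M T^-3].

Left side: [L^2 M T^-3]
Right side: [L^2 M T^-3]

Both sides have the same dimensions, so the equation is dimensionally consistent.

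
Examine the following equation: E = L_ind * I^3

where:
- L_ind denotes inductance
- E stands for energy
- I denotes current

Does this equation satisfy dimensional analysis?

No

L_ind (inductance) has dimensions [I^-2 L^2 M T^-2].
E (energy) has dimensions [L^2 M T^-2].
I (current) has dimensions [I].

Left side: [L^2 M T^-2]
Right side: [I L^2 M T^-2]

The two sides have different dimensions, so the equation is NOT dimensionally consistent.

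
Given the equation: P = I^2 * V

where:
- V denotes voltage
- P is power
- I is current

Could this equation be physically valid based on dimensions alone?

No

V (voltage) has dimensions [I^-1 L^2 M T^-3].
P (power) has dimensions [L^2 M T^-3].
I (current) has dimensions [I].

Left side: [L^2 M T^-3]
Right side: [I L^2 M T^-3]

The two sides have different dimensions, so the equation is NOT dimensionally consistent.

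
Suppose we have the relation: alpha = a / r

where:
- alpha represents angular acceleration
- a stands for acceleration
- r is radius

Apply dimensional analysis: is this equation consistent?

Yes

alpha (angular acceleration) has dimensions [T^-2].
a (acceleration) has dimensions [L T^-2].
r (radius) has dimensions [L].

Left side: [T^-2]
Right side: [T^-2]

Both sides have the same dimensions, so the equation is dimensionally consistent.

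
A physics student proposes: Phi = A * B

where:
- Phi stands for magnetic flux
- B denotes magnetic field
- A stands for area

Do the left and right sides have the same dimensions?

Yes

Phi (magnetic flux) has dimensions [I^-1 L^2 M T^-2].
B (magnetic field) has dimensions [I^-1 M T^-2].
A (area) has dimensions [L^2].

Left side: [I^-1 L^2 M T^-2]
Right side: [I^-1 L^2 M T^-2]

Both sides have the same dimensions, so the equation is dimensionally consistent.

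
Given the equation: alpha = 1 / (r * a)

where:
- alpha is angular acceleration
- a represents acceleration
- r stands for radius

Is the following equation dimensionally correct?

No

alpha (angular acceleration) has dimensions [T^-2].
a (acceleration) has dimensions [L T^-2].
r (radius) has dimensions [L].

Left side: [T^-2]
Right side: [L^-2 T^2]

The two sides have different dimensions, so the equation is NOT dimensionally consistent.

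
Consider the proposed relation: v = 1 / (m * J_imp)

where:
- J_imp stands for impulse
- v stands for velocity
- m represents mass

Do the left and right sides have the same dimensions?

No

J_imp (impulse) has dimensions [L M T^-1].
v (velocity) has dimensions [L T^-1].
m (mass) has dimensions [M].

Left side: [L T^-1]
Right side: [L^-1 M^-2 T]

The two sides have different dimensions, so the equation is NOT dimensionally consistent.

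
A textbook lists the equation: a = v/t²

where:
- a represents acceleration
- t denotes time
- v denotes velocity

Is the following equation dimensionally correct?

No

a (acceleration) has dimensions [L T^-2].
t (time) has dimensions [T].
v (velocity) has dimensions [L T^-1].

Left side: [L T^-2]
Right side: [L T^-3]

The two sides have different dimensions, so the equation is NOT dimensionally consistent.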